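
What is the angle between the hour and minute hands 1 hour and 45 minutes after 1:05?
First find the time 1 hour and 45 minutes after 1:05.
Total minutes: 1 x 60 + 5 + 1 x 60 + 45 = 170.
170 mod 720 = 170 minutes = 2:50.
Now compute the angle at 2:50:
Hour hand: 2 x 30 + 50 x 0.5 = 85 degrees
Minute hand: 50 x 6 = 300 degrees
Difference: |85 - 300| = 215 degrees
Smaller angle: 360 - 215 = 145 degrees

Final answer: 145 degrees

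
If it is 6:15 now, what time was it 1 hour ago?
Starting time: 6:15 = 375 total minutes past 12:00
Subtracting: 1 hour = 60 minutes
375 - 60 = 315 minutes
= 5 hours and 15 minutes past 12:00 = 5:15

Final answer: 5:15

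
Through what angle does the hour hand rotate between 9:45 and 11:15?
The hour hand moves 0.5 degrees per minute.
Time elapsed: 11:15 - 9:45 = 90 minutes
Angular displacement: 90 x 0.5 = 45 degrees

Final answer: 45 degrees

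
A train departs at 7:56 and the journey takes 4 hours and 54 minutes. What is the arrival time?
Starting time: 7:56
Adding 54 minutes to 56 minutes: 56 + 54 = 110 minutes = 1 hour and 50 minutes
Adding 4 hours: 7 + 4 + 1 (carry) = 12
Final time: 12:50

Final answer: 12:50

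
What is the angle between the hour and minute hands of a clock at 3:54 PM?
Hour hand position: 3 x 30 + 54 x 0.5 = 117 degrees
Minute hand position: 54 x 6 = 324 degrees
Difference: |117 - 324| = 207 degrees
Since 207 > 180, the smaller angle is 360 - 207 = 153 degrees

Final answer: 153 degrees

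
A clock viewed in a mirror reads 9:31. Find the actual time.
Reflection across the vertical (12-6) axis maps a hand at angle A degrees to (360 - A) degrees, which sends a reading of T minutes past 12:00 to (720 - T) minutes past 12:00.
Mirror reads 9:31 = 571 minutes past 12:00.
Actual time: (720 - 571) mod 720 = 149 minutes = 2:29.

Final answer: 2:29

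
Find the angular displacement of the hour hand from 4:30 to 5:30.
The hour hand moves 0.5 degrees per minute.
Time elapsed: 5:30 - 4:30 = 60 minutes
Angular displacement: 60 x 0.5 = 30 degrees

Final answer: 30 degrees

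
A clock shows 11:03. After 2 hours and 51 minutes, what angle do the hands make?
First find the time 2 hours and 51 minutes after 11:03.
Total minutes: 11 x 60 + 3 + 2 x 60 + 51 = 834.
834 mod 720 = 114 minutes = 1:54.
Now compute the angle at 1:54:
Hour hand: 1 x 30 + 54 x 0.5 = 57 degrees
Minute hand: 54 x 6 = 324 degrees
Difference: |57 - 324| = 267 degrees
Smaller angle: 360 - 267 = 93 degrees

Final answer: 93 degrees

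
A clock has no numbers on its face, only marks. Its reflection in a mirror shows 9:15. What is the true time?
Reflection across the vertical (12-6) axis maps a hand at angle A degrees to (360 - A) degrees, which sends a reading of T minutes past 12:00 to (720 - T) minutes past 12:00.
Mirror reads 9:15 = 555 minutes past 12:00.
Actual time: (720 - 555) mod 720 = 165 minutes = 2:45.

Final answer: 2:45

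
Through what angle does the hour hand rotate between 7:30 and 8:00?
The hour hand moves 0.5 degrees per minute.
Time elapsed: 8:00 - 7:30 = 30 minutes
Angular displacement: 30 x 0.5 = 15 degrees

Final answer: 15 degrees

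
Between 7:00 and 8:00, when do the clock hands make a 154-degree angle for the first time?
At t minutes past 7:00, the hour hand is at 30 x 7 + 0.5t degrees and the minute hand is at 6t degrees.
The smaller angle between them is 154 degrees when |30H - 5.5t| = 154 or |30H - 5.5t| = 206.
With H = 7, solve 30 x 7 - 5.5t = +/- target for each target:
  t = (30 x 7 - 154) / 5.5 = 10.18
  t = (30 x 7 + 154) / 5.5 = 66.18 (outside (0, 60))
  t = (30 x 7 - 206) / 5.5 = 0.73
  t = (30 x 7 + 206) / 5.5 = 75.64 (outside (0, 60))
Valid solutions in (0, 60): {0.73, 10.18} minutes.
The first occurrence is t = 0.73 minutes.
The hands form a 154-degree angle at 0.73 minutes past 7:00.

Final answer: 0.73 minutes past 7:00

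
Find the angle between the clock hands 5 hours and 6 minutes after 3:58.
First find the time 5 hours and 6 minutes after 3:58.
Total minutes: 3 x 60 + 58 + 5 x 60 + 6 = 544.
544 mod 720 = 544 minutes = 9:04.
Now compute the angle at 9:04:
Hour hand: 9 x 30 + 4 x 0.5 = 272 degrees
Minute hand: 4 x 6 = 24 degrees
Difference: |272 - 24| = 248 degrees
Smaller angle: 360 - 248 = 112 degrees

Final answer: 112 degrees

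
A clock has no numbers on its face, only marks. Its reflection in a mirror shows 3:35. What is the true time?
Reflection across the vertical (12-6) axis maps a hand at angle A degrees to (360 - A) degrees, which sends a reading of T minutes past 12:00 to (720 - T) minutes past 12:00.
Mirror reads 3:35 = 215 minutes past 12:00.
Actual time: (720 - 215) mod 720 = 505 minutes = 8:25.

Final answer: 8:25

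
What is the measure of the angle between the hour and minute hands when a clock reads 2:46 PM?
Hour hand position: 2 x 30 + 46 x 0.5 = 83 degrees
Minute hand position: 46 x 6 = 276 degrees
Difference: |83 - 276| = 193 degrees
Since 193 > 180, the smaller angle is 360 - 193 = 167 degrees

Final answer: 167 degrees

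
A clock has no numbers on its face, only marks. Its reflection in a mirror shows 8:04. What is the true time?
Reflection across the vertical (12-6) axis maps a hand at angle A degrees to (360 - A) degrees, which sends a reading of T minutes past 12:00 to (720 - T) minutes past 12:00.
Mirror reads 8:04 = 484 minutes past 12:00.
Actual time: (720 - 484) mod 720 = 236 minutes = 3:56.

Final answer: 3:56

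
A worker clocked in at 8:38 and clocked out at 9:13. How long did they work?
From 8:38 to 9:13:
(9 x 60 + 13) - (8 x 60 + 38) = 553 - 518 = 35 minutes
= 35 minutes

Final answer: 35 minutes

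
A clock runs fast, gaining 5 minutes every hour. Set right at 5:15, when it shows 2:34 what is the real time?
For every 60 true minutes, the faulty clock advances 65 minutes, so 1 faulty-clock minute corresponds to 60/65 true minutes.
From 5:15 to 2:34 on the faulty dial is 559 minutes.
True elapsed: 559 x 60/65 = 516 minutes = 8 hours and 36 minutes.
True time: 5:15 + 8 hours and 36 minutes = 1:51.

Final answer: 1:51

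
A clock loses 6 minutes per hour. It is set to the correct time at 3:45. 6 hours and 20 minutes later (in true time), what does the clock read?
For every 60 true minutes, the faulty clock advances 60 - 6 = 54 minutes.
True elapsed: 6 hours and 20 minutes = 380 minutes.
Faulty clock advances: 380 x 54/60 = 342 minutes (drift: 38 minutes behind).
Shown time: 3:45 + 342 minutes = 9:27.

Final answer: 9:27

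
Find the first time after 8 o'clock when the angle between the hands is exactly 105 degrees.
At t minutes past 8:00, the hour hand is at 30 x 8 + 0.5t degrees and the minute hand is at 6t degrees.
The smaller angle between them is 105 degrees when |30H - 5.5t| = 105 or |30H - 5.5t| = 255.
With H = 8, solve 30 x 8 - 5.5t = +/- target for each target:
  t = (30 x 8 - 105) / 5.5 = 24.55
  t = (30 x 8 + 105) / 5.5 = 62.73 (outside (0, 60))
  t = (30 x 8 - 255) / 5.5 = -2.73 (outside (0, 60))
  t = (30 x 8 + 255) / 5.5 = 90 (outside (0, 60))
Valid solutions in (0, 60): {24.55} minutes.
The first occurrence is t = 24.55 minutes.
The hands form a 105-degree angle at 24.55 minutes past 8:00.

Final answer: 24.55 minutes past 8:00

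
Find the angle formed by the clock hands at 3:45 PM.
Hour hand position: 3 x 30 + 45 x 0.5 = 112.5 degrees
Minute hand position: 45 x 6 = 270 degrees
Difference: |112.5 - 270| = 157.5 degrees
The angle between the hands is 157.5 degrees

Final answer: 157.5 degrees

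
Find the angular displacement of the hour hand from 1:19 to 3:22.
The hour hand moves 0.5 degrees per minute.
Time elapsed: 3:22 - 1:19 = 123 minutes
Angular displacement: 123 x 0.5 = 61.5 degrees

Final answer: 61.5 degrees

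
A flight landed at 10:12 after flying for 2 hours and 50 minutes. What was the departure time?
Starting time: 10:12 = 612 total minutes past 12:00
Subtracting: 2 hours and 50 minutes = 170 minutes
612 - 170 = 442 minutes
= 7 hours and 22 minutes past 12:00 = 7:22

Final answer: 7:22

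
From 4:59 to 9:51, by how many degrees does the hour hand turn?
The hour hand moves 0.5 degrees per minute.
Time elapsed: 9:51 - 4:59 = 292 minutes
Angular displacement: 292 x 0.5 = 146 degrees

Final answer: 146 degrees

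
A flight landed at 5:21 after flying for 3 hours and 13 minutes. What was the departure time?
Starting time: 5:21 = 321 total minutes past 12:00
Subtracting: 3 hours and 13 minutes = 193 minutes
321 - 193 = 128 minutes
= 2 hours and 8 minutes past 12:00 = 2:08

Final answer: 2:08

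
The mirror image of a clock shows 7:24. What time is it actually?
Reflection across the vertical (12-6) axis maps a hand at angle A degrees to (360 - A) degrees, which sends a reading of T minutes past 12:00 to (720 - T) minutes past 12:00.
Mirror reads 7:24 = 444 minutes past 12:00.
Actual time: (720 - 444) mod 720 = 276 minutes = 4:36.

Final answer: 4:36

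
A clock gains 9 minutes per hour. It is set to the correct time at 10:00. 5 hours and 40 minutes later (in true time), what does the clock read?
For every 60 true minutes, the faulty clock advances 60 + 9 = 69 minutes.
True elapsed: 5 hours and 40 minutes = 340 minutes.
Faulty clock advances: 340 x 69/60 = 391 minutes (drift: 51 minutes ahead).
Shown time: 10:00 + 391 minutes = 4:31.

Final answer: 4:31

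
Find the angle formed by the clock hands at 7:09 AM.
Hour hand position: 7 x 30 + 9 x 0.5 = 214.5 degrees
Minute hand position: 9 x 6 = 54 degrees
Difference: |214.5 - 54| = 160.5 degrees
The angle between the hands is 160.5 degrees

Final answer: 160.5 degrees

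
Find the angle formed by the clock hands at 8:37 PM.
Hour hand position: 8 x 30 + 37 x 0.5 = 258.5 degrees
Minute hand position: 37 x 6 = 222 degrees
Difference: |258.5 - 222| = 36.5 degrees
The angle between the hands is 36.5 degrees

Final answer: 36.5 degrees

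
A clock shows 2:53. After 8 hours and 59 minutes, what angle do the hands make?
First find the time 8 hours and 59 minutes after 2:53.
Total minutes: 2 x 60 + 53 + 8 x 60 + 59 = 712.
712 mod 720 = 712 minutes = 11:52.
Now compute the angle at 11:52:
Hour hand: 11 x 30 + 52 x 0.5 = 356 degrees
Minute hand: 52 x 6 = 312 degrees
Difference: |356 - 312| = 44 degrees
The angle is 44 degrees

Final answer: 44 degrees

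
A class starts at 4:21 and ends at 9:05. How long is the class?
From 4:21 to 9:05:
(9 x 60 + 5) - (4 x 60 + 21) = 545 - 261 = 284 minutes
= 4 hours and 44 minutes

Final answer: 4 hours and 44 minutes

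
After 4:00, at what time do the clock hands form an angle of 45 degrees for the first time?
At t minutes past 4:00, the hour hand is at 30 x 4 + 0.5t degrees and the minute hand is at 6t degrees.
The smaller angle between them is 45 degrees when |30H - 5.5t| = 45 or |30H - 5.5t| = 315.
With H = 4, solve 30 x 4 - 5.5t = +/- target for each target:
  t = (30 x 4 - 45) / 5.5 = 13.64
  t = (30 x 4 + 45) / 5.5 = 30
  t = (30 x 4 - 315) / 5.5 = -35.45 (outside (0, 60))
  t = (30 x 4 + 315) / 5.5 = 79.09 (outside (0, 60))
Valid solutions in (0, 60): {13.64, 30} minutes.
The first occurrence is t = 13.64 minutes.
The hands form a 45-degree angle at 13.64 minutes past 4:00.

Final answer: 13.64 minutes past 4:00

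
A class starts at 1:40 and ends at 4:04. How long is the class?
From 1:40 to 4:04:
(4 x 60 + 4) - (1 x 60 + 40) = 244 - 100 = 144 minutes
= 2 hours and 24 minutes

Final answer: 2 hours and 24 minutes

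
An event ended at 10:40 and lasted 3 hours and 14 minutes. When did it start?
Starting time: 10:40 = 640 total minutes past 12:00
Subtracting: 3 hours and 14 minutes = 194 minutes
640 - 194 = 446 minutes
= 7 hours and 26 minutes past 12:00 = 7:26

Final answer: 7:26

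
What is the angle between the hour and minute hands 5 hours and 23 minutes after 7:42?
First find the time 5 hours and 23 minutes after 7:42.
Total minutes: 7 x 60 + 42 + 5 x 60 + 23 = 785.
785 mod 720 = 65 minutes = 1:05.
Now compute the angle at 1:05:
Hour hand: 1 x 30 + 5 x 0.5 = 32.5 degrees
Minute hand: 5 x 6 = 30 degrees
Difference: |32.5 - 30| = 2.5 degrees
The angle is 2.5 degrees

Final answer: 2.5 degrees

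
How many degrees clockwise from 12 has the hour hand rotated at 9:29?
The hour hand moves 30 degrees per hour and 0.5 degrees per minute.
At 9:29: (9) x 30 + 29 x 0.5 = 270 + 14.5 = 284.5 degrees

Final answer: 284.5 degrees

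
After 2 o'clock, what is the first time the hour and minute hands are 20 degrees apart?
At t minutes past 2:00, the hour hand is at 30 x 2 + 0.5t degrees and the minute hand is at 6t degrees.
The smaller angle between them is 20 degrees when |30H - 5.5t| = 20 or |30H - 5.5t| = 340.
With H = 2, solve 30 x 2 - 5.5t = +/- target for each target:
  t = (30 x 2 - 20) / 5.5 = 7.27
  t = (30 x 2 + 20) / 5.5 = 14.55
  t = (30 x 2 - 340) / 5.5 = -50.91 (outside (0, 60))
  t = (30 x 2 + 340) / 5.5 = 72.73 (outside (0, 60))
Valid solutions in (0, 60): {7.27, 14.55} minutes.
The first occurrence is t = 7.27 minutes.
The hands form a 20-degree angle at 7.27 minutes past 2:00.

Final answer: 7.27 minutes past 2:00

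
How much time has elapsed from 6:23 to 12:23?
From 6:23 to 12:23:
(12 x 60 + 23) - (6 x 60 + 23) = 743 - 383 = 360 minutes
= 6 hours

Final answer: 6 hours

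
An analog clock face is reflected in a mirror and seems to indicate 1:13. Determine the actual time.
Reflection across the vertical (12-6) axis maps a hand at angle A degrees to (360 - A) degrees, which sends a reading of T minutes past 12:00 to (720 - T) minutes past 12:00.
Mirror reads 1:13 = 73 minutes past 12:00.
Actual time: (720 - 73) mod 720 = 647 minutes = 10:47.

Final answer: 10:47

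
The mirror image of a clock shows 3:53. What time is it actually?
Reflection across the vertical (12-6) axis maps a hand at angle A degrees to (360 - A) degrees, which sends a reading of T minutes past 12:00 to (720 - T) minutes past 12:00.
Mirror reads 3:53 = 233 minutes past 12:00.
Actual time: (720 - 233) mod 720 = 487 minutes = 8:07.

Final answer: 8:07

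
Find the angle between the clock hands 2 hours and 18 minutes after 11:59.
First find the time 2 hours and 18 minutes after 11:59.
Total minutes: 11 x 60 + 59 + 2 x 60 + 18 = 857.
857 mod 720 = 137 minutes = 2:17.
Now compute the angle at 2:17:
Hour hand: 2 x 30 + 17 x 0.5 = 68.5 degrees
Minute hand: 17 x 6 = 102 degrees
Difference: |68.5 - 102| = 33.5 degrees
The angle is 33.5 degrees

Final answer: 33.5 degrees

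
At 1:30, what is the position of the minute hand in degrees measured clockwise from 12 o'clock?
The minute hand moves 6 degrees per minute.
At 1:30: 30 x 6 = 180 degrees

Final answer: 180 degrees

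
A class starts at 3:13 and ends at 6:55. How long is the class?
From 3:13 to 6:55:
(6 x 60 + 55) - (3 x 60 + 13) = 415 - 193 = 222 minutes
= 3 hours and 42 minutes

Final answer: 3 hours and 42 minutes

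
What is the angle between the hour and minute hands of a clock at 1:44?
Hour hand position: 1 x 30 + 44 x 0.5 = 52 degrees
Minute hand position: 44 x 6 = 264 degrees
Difference: |52 - 264| = 212 degrees
Since 212 > 180, the smaller angle is 360 - 212 = 148 degrees

Final answer: 148 degrees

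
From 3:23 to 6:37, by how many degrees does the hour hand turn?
The hour hand moves 0.5 degrees per minute.
Time elapsed: 6:37 - 3:23 = 194 minutes
Angular displacement: 194 x 0.5 = 97 degrees

Final answer: 97 degrees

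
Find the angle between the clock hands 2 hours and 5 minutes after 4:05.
First find the time 2 hours and 5 minutes after 4:05.
Total minutes: 4 x 60 + 5 + 2 x 60 + 5 = 370.
370 mod 720 = 370 minutes = 6:10.
Now compute the angle at 6:10:
Hour hand: 6 x 30 + 10 x 0.5 = 185 degrees
Minute hand: 10 x 6 = 60 degrees
Difference: |185 - 60| = 125 degrees
The angle is 125 degrees

Final answer: 125 degrees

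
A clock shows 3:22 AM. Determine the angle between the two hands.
Hour hand position: 3 x 30 + 22 x 0.5 = 101 degrees
Minute hand position: 22 x 6 = 132 degrees
Difference: |101 - 132| = 31 degrees
The angle between the hands is 31 degrees

Final answer: 31 degrees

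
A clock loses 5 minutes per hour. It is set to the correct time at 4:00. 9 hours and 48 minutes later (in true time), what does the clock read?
For every 60 true minutes, the faulty clock advances 60 - 5 = 55 minutes.
True elapsed: 9 hours and 48 minutes = 588 minutes.
Faulty clock advances: 588 x 55/60 = 539 minutes (drift: 49 minutes behind).
Shown time: 4:00 + 539 minutes = 12:59.

Final answer: 12:59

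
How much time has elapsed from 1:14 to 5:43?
From 1:14 to 5:43:
(5 x 60 + 43) - (1 x 60 + 14) = 343 - 74 = 269 minutes
= 4 hours and 29 minutes

Final answer: 4 hours and 29 minutes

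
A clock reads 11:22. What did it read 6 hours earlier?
Starting time: 11:22 = 682 total minutes past 12:00
Subtracting: 6 hours = 360 minutes
682 - 360 = 322 minutes
= 5 hours and 22 minutes past 12:00 = 5:22

Final answer: 5:22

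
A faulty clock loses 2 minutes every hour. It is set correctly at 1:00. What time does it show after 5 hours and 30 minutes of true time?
For every 60 true minutes, the faulty clock advances 60 - 2 = 58 minutes.
True elapsed: 5 hours and 30 minutes = 330 minutes.
Faulty clock advances: 330 x 58/60 = 319 minutes (drift: 11 minutes behind).
Shown time: 1:00 + 319 minutes = 6:19.

Final answer: 6:19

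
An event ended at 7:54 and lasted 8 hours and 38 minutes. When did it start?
Starting time: 7:54 = 474 total minutes past 12:00
Subtracting: 8 hours and 38 minutes = 518 minutes
474 - 518 = -44 (negative, add 12 hours = 720) = 676 minutes
= 11 hours and 16 minutes past 12:00 = 11:16

Final answer: 11:16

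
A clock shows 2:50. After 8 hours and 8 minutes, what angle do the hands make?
First find the time 8 hours and 8 minutes after 2:50.
Total minutes: 2 x 60 + 50 + 8 x 60 + 8 = 658.
658 mod 720 = 658 minutes = 10:58.
Now compute the angle at 10:58:
Hour hand: 10 x 30 + 58 x 0.5 = 329 degrees
Minute hand: 58 x 6 = 348 degrees
Difference: |329 - 348| = 19 degrees
The angle is 19 degrees

Final answer: 19 degrees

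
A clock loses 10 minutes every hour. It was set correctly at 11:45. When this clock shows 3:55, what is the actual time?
For every 60 true minutes, the faulty clock advances 50 minutes, so 1 faulty-clock minute corresponds to 60/50 true minutes.
From 11:45 to 3:55 on the faulty dial is 250 minutes.
True elapsed: 250 x 60/50 = 300 minutes = 5 hours.
True time: 11:45 + 5 hours = 4:45.

Final answer: 4:45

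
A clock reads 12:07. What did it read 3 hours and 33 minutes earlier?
Starting time: 12:07 = 7 total minutes past 12:00
Subtracting: 3 hours and 33 minutes = 213 minutes
7 - 213 = -206 (negative, add 12 hours = 720) = 514 minutes
= 8 hours and 34 minutes past 12:00 = 8:34

Final answer: 8:34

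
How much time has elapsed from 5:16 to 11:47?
From 5:16 to 11:47:
(11 x 60 + 47) - (5 x 60 + 16) = 707 - 316 = 391 minutes
= 6 hours and 31 minutes

Final answer: 6 hours and 31 minutes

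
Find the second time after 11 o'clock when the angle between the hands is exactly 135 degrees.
At t minutes past 11:00, the hour hand is at 30 x 11 + 0.5t degrees and the minute hand is at 6t degrees.
The smaller angle between them is 135 degrees when |30H - 5.5t| = 135 or |30H - 5.5t| = 225.
With H = 11, solve 30 x 11 - 5.5t = +/- target for each target:
  t = (30 x 11 - 135) / 5.5 = 35.45
  t = (30 x 11 + 135) / 5.5 = 84.55 (outside (0, 60))
  t = (30 x 11 - 225) / 5.5 = 19.09
  t = (30 x 11 + 225) / 5.5 = 100.91 (outside (0, 60))
Valid solutions in (0, 60): {19.09, 35.45} minutes.
The second occurrence is t = 35.45 minutes.
The hands form a 135-degree angle at 35.45 minutes past 11:00.

Final answer: 35.45 minutes past 11:00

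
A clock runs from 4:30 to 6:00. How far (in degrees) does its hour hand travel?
The hour hand moves 0.5 degrees per minute.
Time elapsed: 6:00 - 4:30 = 90 minutes
Angular displacement: 90 x 0.5 = 45 degrees

Final answer: 45 degrees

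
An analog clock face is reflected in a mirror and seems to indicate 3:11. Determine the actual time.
Reflection across the vertical (12-6) axis maps a hand at angle A degrees to (360 - A) degrees, which sends a reading of T minutes past 12:00 to (720 - T) minutes past 12:00.
Mirror reads 3:11 = 191 minutes past 12:00.
Actual time: (720 - 191) mod 720 = 529 minutes = 8:49.

Final answer: 8:49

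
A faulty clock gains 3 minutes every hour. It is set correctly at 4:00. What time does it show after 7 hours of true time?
For every 60 true minutes, the faulty clock advances 60 + 3 = 63 minutes.
True elapsed: 7 hours = 420 minutes.
Faulty clock advances: 420 x 63/60 = 441 minutes (drift: 21 minutes ahead).
Shown time: 4:00 + 441 minutes = 11:21.

Final answer: 11:21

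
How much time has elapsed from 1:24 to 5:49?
From 1:24 to 5:49:
(5 x 60 + 49) - (1 x 60 + 24) = 349 - 84 = 265 minutes
= 4 hours and 25 minutes

Final answer: 4 hours and 25 minutes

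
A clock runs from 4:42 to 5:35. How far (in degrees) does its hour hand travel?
The hour hand moves 0.5 degrees per minute.
Time elapsed: 5:35 - 4:42 = 53 minutes
Angular displacement: 53 x 0.5 = 26.5 degrees

Final answer: 26.5 degrees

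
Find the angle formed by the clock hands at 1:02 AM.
Hour hand position: 1 x 30 + 2 x 0.5 = 31 degrees
Minute hand position: 2 x 6 = 12 degrees
Difference: |31 - 12| = 19 degrees
The angle between the hands is 19 degrees

Final answer: 19 degrees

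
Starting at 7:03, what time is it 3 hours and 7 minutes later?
Starting time: 7:03
Adding 7 minutes to 3 minutes: 3 + 7 = 10 minutes
Adding 3 hours: 7 + 3 = 10
Final time: 10:10

Final answer: 10:10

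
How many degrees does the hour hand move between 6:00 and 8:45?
The hour hand moves 0.5 degrees per minute.
Time elapsed: 8:45 - 6:00 = 165 minutes
Angular displacement: 165 x 0.5 = 82.5 degrees

Final answer: 82.5 degrees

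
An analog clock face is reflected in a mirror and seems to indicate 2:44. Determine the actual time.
Reflection across the vertical (12-6) axis maps a hand at angle A degrees to (360 - A) degrees, which sends a reading of T minutes past 12:00 to (720 - T) minutes past 12:00.
Mirror reads 2:44 = 164 minutes past 12:00.
Actual time: (720 - 164) mod 720 = 556 minutes = 9:16.

Final answer: 9:16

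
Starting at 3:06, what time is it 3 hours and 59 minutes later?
Starting time: 3:06
Adding 59 minutes to 6 minutes: 6 + 59 = 65 minutes = 1 hour and 5 minutes
Adding 3 hours: 3 + 3 + 1 (carry) = 7
Final time: 7:05

Final answer: 7:05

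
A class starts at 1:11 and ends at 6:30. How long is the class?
From 1:11 to 6:30:
(6 x 60 + 30) - (1 x 60 + 11) = 390 - 71 = 319 minutes
= 5 hours and 19 minutes

Final answer: 5 hours and 19 minutes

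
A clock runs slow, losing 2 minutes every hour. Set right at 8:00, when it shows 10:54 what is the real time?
For every 60 true minutes, the faulty clock advances 58 minutes, so 1 faulty-clock minute corresponds to 60/58 true minutes.
From 8:00 to 10:54 on the faulty dial is 174 minutes.
True elapsed: 174 x 60/58 = 180 minutes = 3 hours.
True time: 8:00 + 3 hours = 11:00.

Final answer: 11:00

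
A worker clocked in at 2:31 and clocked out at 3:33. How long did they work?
From 2:31 to 3:33:
(3 x 60 + 33) - (2 x 60 + 31) = 213 - 151 = 62 minutes
= 1 hour and 2 minutes

Final answer: 1 hour and 2 minutes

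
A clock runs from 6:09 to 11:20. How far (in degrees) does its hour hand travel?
The hour hand moves 0.5 degrees per minute.
Time elapsed: 11:20 - 6:09 = 311 minutes
Angular displacement: 311 x 0.5 = 155.5 degrees

Final answer: 155.5 degrees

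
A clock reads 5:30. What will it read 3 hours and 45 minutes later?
Starting time: 5:30
Adding 45 minutes to 30 minutes: 30 + 45 = 75 minutes = 1 hour and 15 minutes
Adding 3 hours: 5 + 3 + 1 (carry) = 9
Final time: 9:15

Final answer: 9:15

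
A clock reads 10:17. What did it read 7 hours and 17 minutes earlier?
Starting time: 10:17 = 617 total minutes past 12:00
Subtracting: 7 hours and 17 minutes = 437 minutes
617 - 437 = 180 minutes
= 3 hours past 12:00 = 3:00

Final answer: 3:00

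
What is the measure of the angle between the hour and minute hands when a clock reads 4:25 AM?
Hour hand position: 4 x 30 + 25 x 0.5 = 132.5 degrees
Minute hand position: 25 x 6 = 150 degrees
Difference: |132.5 - 150| = 17.5 degrees
The angle between the hands is 17.5 degrees

Final answer: 17.5 degrees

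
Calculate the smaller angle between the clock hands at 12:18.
Hour hand position: 0 x 30 + 18 x 0.5 = 9 degrees
Minute hand position: 18 x 6 = 108 degrees
Difference: |9 - 108| = 99 degrees
The angle between the hands is 99 degrees

Final answer: 99 degrees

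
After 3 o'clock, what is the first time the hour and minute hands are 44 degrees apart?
At t minutes past 3:00, the hour hand is at 30 x 3 + 0.5t degrees and the minute hand is at 6t degrees.
The smaller angle between them is 44 degrees when |30H - 5.5t| = 44 or |30H - 5.5t| = 316.
With H = 3, solve 30 x 3 - 5.5t = +/- target for each target:
  t = (30 x 3 - 44) / 5.5 = 8.36
  t = (30 x 3 + 44) / 5.5 = 24.36
  t = (30 x 3 - 316) / 5.5 = -41.09 (outside (0, 60))
  t = (30 x 3 + 316) / 5.5 = 73.82 (outside (0, 60))
Valid solutions in (0, 60): {8.36, 24.36} minutes.
The first occurrence is t = 8.36 minutes.
The hands form a 44-degree angle at 8.36 minutes past 3:00.

Final answer: 8.36 minutes past 3:00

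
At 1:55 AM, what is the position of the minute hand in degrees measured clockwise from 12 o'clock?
The minute hand moves 6 degrees per minute.
At 1:55: 55 x 6 = 330 degrees

Final answer: 330 degrees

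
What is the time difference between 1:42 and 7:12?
From 1:42 to 7:12:
(7 x 60 + 12) - (1 x 60 + 42) = 432 - 102 = 330 minutes
= 5 hours and 30 minutes

Final answer: 5 hours and 30 minutes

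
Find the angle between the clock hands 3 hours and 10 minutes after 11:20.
First find the time 3 hours and 10 minutes after 11:20.
Total minutes: 11 x 60 + 20 + 3 x 60 + 10 = 870.
870 mod 720 = 150 minutes = 2:30.
Now compute the angle at 2:30:
Hour hand: 2 x 30 + 30 x 0.5 = 75 degrees
Minute hand: 30 x 6 = 180 degrees
Difference: |75 - 180| = 105 degrees
The angle is 105 degrees

Final answer: 105 degrees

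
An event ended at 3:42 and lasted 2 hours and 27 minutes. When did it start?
Starting time: 3:42 = 222 total minutes past 12:00
Subtracting: 2 hours and 27 minutes = 147 minutes
222 - 147 = 75 minutes
= 1 hour and 15 minutes past 12:00 = 1:15

Final answer: 1:15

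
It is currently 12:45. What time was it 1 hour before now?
Starting time: 12:45 = 45 total minutes past 12:00
Subtracting: 1 hour = 60 minutes
45 - 60 = -15 (negative, add 12 hours = 720) = 705 minutes
= 11 hours and 45 minutes past 12:00 = 11:45

Final answer: 11:45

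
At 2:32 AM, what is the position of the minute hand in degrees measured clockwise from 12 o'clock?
The minute hand moves 6 degrees per minute.
At 2:32: 32 x 6 = 192 degrees

Final answer: 192 degrees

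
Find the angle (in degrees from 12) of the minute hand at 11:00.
The minute hand moves 6 degrees per minute.
At 11:00: 0 x 6 = 0 degrees

Final answer: 0 degrees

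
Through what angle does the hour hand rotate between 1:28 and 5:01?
The hour hand moves 0.5 degrees per minute.
Time elapsed: 5:01 - 1:28 = 213 minutes
Angular displacement: 213 x 0.5 = 106.5 degrees

Final answer: 106.5 degrees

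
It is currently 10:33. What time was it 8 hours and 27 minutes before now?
Starting time: 10:33 = 633 total minutes past 12:00
Subtracting: 8 hours and 27 minutes = 507 minutes
633 - 507 = 126 minutes
= 2 hours and 6 minutes past 12:00 = 2:06

Final answer: 2:06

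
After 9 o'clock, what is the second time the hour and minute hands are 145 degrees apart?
At t minutes past 9:00, the hour hand is at 30 x 9 + 0.5t degrees and the minute hand is at 6t degrees.
The smaller angle between them is 145 degrees when |30H - 5.5t| = 145 or |30H - 5.5t| = 215.
With H = 9, solve 30 x 9 - 5.5t = +/- target for each target:
  t = (30 x 9 - 145) / 5.5 = 22.73
  t = (30 x 9 + 145) / 5.5 = 75.45 (outside (0, 60))
  t = (30 x 9 - 215) / 5.5 = 10
  t = (30 x 9 + 215) / 5.5 = 88.18 (outside (0, 60))
Valid solutions in (0, 60): {10, 22.73} minutes.
The second occurrence is t = 22.73 minutes.
The hands form a 145-degree angle at 22.73 minutes past 9:00.

Final answer: 22.73 minutes past 9:00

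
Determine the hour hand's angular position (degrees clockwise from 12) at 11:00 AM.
The hour hand moves 30 degrees per hour and 0.5 degrees per minute.
At 11:00: (11) x 30 + 0 x 0.5 = 330 + 0 = 330 degrees

Final answer: 330 degrees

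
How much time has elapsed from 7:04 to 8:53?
From 7:04 to 8:53:
(8 x 60 + 53) - (7 x 60 + 4) = 533 - 424 = 109 minutes
= 1 hour and 49 minutes

Final answer: 1 hour and 49 minutes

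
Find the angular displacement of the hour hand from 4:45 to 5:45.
The hour hand moves 0.5 degrees per minute.
Time elapsed: 5:45 - 4:45 = 60 minutes
Angular displacement: 60 x 0.5 = 30 degrees

Final answer: 30 degrees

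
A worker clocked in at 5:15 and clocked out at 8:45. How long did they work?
From 5:15 to 8:45:
(8 x 60 + 45) - (5 x 60 + 15) = 525 - 315 = 210 minutes
= 3 hours and 30 minutes

Final answer: 3 hours and 30 minutes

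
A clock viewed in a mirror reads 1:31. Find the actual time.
Reflection across the vertical (12-6) axis maps a hand at angle A degrees to (360 - A) degrees, which sends a reading of T minutes past 12:00 to (720 - T) minutes past 12:00.
Mirror reads 1:31 = 91 minutes past 12:00.
Actual time: (720 - 91) mod 720 = 629 minutes = 10:29.

Final answer: 10:29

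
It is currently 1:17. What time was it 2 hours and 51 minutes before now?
Starting time: 1:17 = 77 total minutes past 12:00
Subtracting: 2 hours and 51 minutes = 171 minutes
77 - 171 = -94 (negative, add 12 hours = 720) = 626 minutes
= 10 hours and 26 minutes past 12:00 = 10:26

Final answer: 10:26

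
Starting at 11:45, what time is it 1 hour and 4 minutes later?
Starting time: 11:45
Adding 4 minutes to 45 minutes: 45 + 4 = 49 minutes
Adding 1 hour: 11 + 1 = 12
Final time: 12:49

Final answer: 12:49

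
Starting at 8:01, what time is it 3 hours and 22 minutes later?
Starting time: 8:01
Adding 22 minutes to 1 minute: 1 + 22 = 23 minutes
Adding 3 hours: 8 + 3 = 11
Final time: 11:23

Final answer: 11:23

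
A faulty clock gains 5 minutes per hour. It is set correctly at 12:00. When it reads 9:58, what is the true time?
For every 60 true minutes, the faulty clock advances 65 minutes, so 1 faulty-clock minute corresponds to 60/65 true minutes.
From 12:00 to 9:58 on the faulty dial is 598 minutes.
True elapsed: 598 x 60/65 = 552 minutes = 9 hours and 12 minutes.
True time: 12:00 + 9 hours and 12 minutes = 9:12.

Final answer: 9:12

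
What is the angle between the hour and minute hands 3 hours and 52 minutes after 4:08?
First find the time 3 hours and 52 minutes after 4:08.
Total minutes: 4 x 60 + 8 + 3 x 60 + 52 = 480.
480 mod 720 = 480 minutes = 8:00.
Now compute the angle at 8:00:
Hour hand: 8 x 30 + 0 x 0.5 = 240 degrees
Minute hand: 0 x 6 = 0 degrees
Difference: |240 - 0| = 240 degrees
Smaller angle: 360 - 240 = 120 degrees

Final answer: 120 degrees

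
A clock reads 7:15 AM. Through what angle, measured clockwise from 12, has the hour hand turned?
The hour hand moves 30 degrees per hour and 0.5 degrees per minute.
At 7:15: (7) x 30 + 15 x 0.5 = 210 + 7.5 = 217.5 degrees

Final answer: 217.5 degrees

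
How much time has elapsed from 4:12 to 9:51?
From 4:12 to 9:51:
(9 x 60 + 51) - (4 x 60 + 12) = 591 - 252 = 339 minutes
= 5 hours and 39 minutes

Final answer: 5 hours and 39 minutes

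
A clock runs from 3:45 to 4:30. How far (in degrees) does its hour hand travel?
The hour hand moves 0.5 degrees per minute.
Time elapsed: 4:30 - 3:45 = 45 minutes
Angular displacement: 45 x 0.5 = 22.5 degrees

Final answer: 22.5 degrees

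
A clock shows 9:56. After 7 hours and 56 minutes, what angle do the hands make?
First find the time 7 hours and 56 minutes after 9:56.
Total minutes: 9 x 60 + 56 + 7 x 60 + 56 = 1072.
1072 mod 720 = 352 minutes = 5:52.
Now compute the angle at 5:52:
Hour hand: 5 x 30 + 52 x 0.5 = 176 degrees
Minute hand: 52 x 6 = 312 degrees
Difference: |176 - 312| = 136 degrees
The angle is 136 degrees

Final answer: 136 degrees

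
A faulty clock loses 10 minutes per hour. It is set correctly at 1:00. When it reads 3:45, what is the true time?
For every 60 true minutes, the faulty clock advances 50 minutes, so 1 faulty-clock minute corresponds to 60/50 true minutes.
From 1:00 to 3:45 on the faulty dial is 165 minutes.
True elapsed: 165 x 60/50 = 198 minutes = 3 hours and 18 minutes.
True time: 1:00 + 3 hours and 18 minutes = 4:18.

Final answer: 4:18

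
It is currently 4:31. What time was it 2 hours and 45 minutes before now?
Starting time: 4:31 = 271 total minutes past 12:00
Subtracting: 2 hours and 45 minutes = 165 minutes
271 - 165 = 106 minutes
= 1 hour and 46 minutes past 12:00 = 1:46

Final answer: 1:46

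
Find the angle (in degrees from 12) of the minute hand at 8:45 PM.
The minute hand moves 6 degrees per minute.
At 8:45: 45 x 6 = 270 degrees

Final answer: 270 degrees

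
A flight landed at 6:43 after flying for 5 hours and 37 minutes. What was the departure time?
Starting time: 6:43 = 403 total minutes past 12:00
Subtracting: 5 hours and 37 minutes = 337 minutes
403 - 337 = 66 minutes
= 1 hour and 6 minutes past 12:00 = 1:06

Final answer: 1:06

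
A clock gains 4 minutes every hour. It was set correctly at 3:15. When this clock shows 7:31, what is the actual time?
For every 60 true minutes, the faulty clock advances 64 minutes, so 1 faulty-clock minute corresponds to 60/64 true minutes.
From 3:15 to 7:31 on the faulty dial is 256 minutes.
True elapsed: 256 x 60/64 = 240 minutes = 4 hours.
True time: 3:15 + 4 hours = 7:15.

Final answer: 7:15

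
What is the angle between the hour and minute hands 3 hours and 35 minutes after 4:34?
First find the time 3 hours and 35 minutes after 4:34.
Total minutes: 4 x 60 + 34 + 3 x 60 + 35 = 489.
489 mod 720 = 489 minutes = 8:09.
Now compute the angle at 8:09:
Hour hand: 8 x 30 + 9 x 0.5 = 244.5 degrees
Minute hand: 9 x 6 = 54 degrees
Difference: |244.5 - 54| = 190.5 degrees
Smaller angle: 360 - 190.5 = 169.5 degrees

Final answer: 169.5 degrees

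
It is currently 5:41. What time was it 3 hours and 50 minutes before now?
Starting time: 5:41 = 341 total minutes past 12:00
Subtracting: 3 hours and 50 minutes = 230 minutes
341 - 230 = 111 minutes
= 1 hour and 51 minutes past 12:00 = 1:51

Final answer: 1:51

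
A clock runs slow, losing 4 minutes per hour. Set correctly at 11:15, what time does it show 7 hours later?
For every 60 true minutes, the faulty clock advances 60 - 4 = 56 minutes.
True elapsed: 7 hours = 420 minutes.
Faulty clock advances: 420 x 56/60 = 392 minutes (drift: 28 minutes behind).
Shown time: 11:15 + 392 minutes = 5:47.

Final answer: 5:47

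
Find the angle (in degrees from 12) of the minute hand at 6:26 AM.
The minute hand moves 6 degrees per minute.
At 6:26: 26 x 6 = 156 degrees

Final answer: 156 degrees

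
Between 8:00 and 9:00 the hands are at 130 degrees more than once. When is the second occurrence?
At t minutes past 8:00, the hour hand is at 30 x 8 + 0.5t degrees and the minute hand is at 6t degrees.
The smaller angle between them is 130 degrees when |30H - 5.5t| = 130 or |30H - 5.5t| = 230.
With H = 8, solve 30 x 8 - 5.5t = +/- target for each target:
  t = (30 x 8 - 130) / 5.5 = 20
  t = (30 x 8 + 130) / 5.5 = 67.27 (outside (0, 60))
  t = (30 x 8 - 230) / 5.5 = 1.82
  t = (30 x 8 + 230) / 5.5 = 85.45 (outside (0, 60))
Valid solutions in (0, 60): {1.82, 20} minutes.
The second occurrence is t = 20 minutes.
The hands form a 130-degree angle at 20 minutes past 8:00.

Final answer: 20 minutes past 8:00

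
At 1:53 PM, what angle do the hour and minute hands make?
Hour hand position: 1 x 30 + 53 x 0.5 = 56.5 degrees
Minute hand position: 53 x 6 = 318 degrees
Difference: |56.5 - 318| = 261.5 degrees
Since 261.5 > 180, the smaller angle is 360 - 261.5 = 98.5 degrees

Final answer: 98.5 degrees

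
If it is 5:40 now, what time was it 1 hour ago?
Starting time: 5:40 = 340 total minutes past 12:00
Subtracting: 1 hour = 60 minutes
340 - 60 = 280 minutes
= 4 hours and 40 minutes past 12:00 = 4:40

Final answer: 4:40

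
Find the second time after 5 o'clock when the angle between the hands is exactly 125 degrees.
At t minutes past 5:00, the hour hand is at 30 x 5 + 0.5t degrees and the minute hand is at 6t degrees.
The smaller angle between them is 125 degrees when |30H - 5.5t| = 125 or |30H - 5.5t| = 235.
With H = 5, solve 30 x 5 - 5.5t = +/- target for each target:
  t = (30 x 5 - 125) / 5.5 = 4.55
  t = (30 x 5 + 125) / 5.5 = 50
  t = (30 x 5 - 235) / 5.5 = -15.45 (outside (0, 60))
  t = (30 x 5 + 235) / 5.5 = 70 (outside (0, 60))
Valid solutions in (0, 60): {4.55, 50} minutes.
The second occurrence is t = 50 minutes.
The hands form a 125-degree angle at 50 minutes past 5:00.

Final answer: 50 minutes past 5:00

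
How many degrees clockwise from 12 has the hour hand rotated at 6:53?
The hour hand moves 30 degrees per hour and 0.5 degrees per minute.
At 6:53: (6) x 30 + 53 x 0.5 = 180 + 26.5 = 206.5 degrees

Final answer: 206.5 degrees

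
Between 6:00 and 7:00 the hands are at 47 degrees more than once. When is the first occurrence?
At t minutes past 6:00, the hour hand is at 30 x 6 + 0.5t degrees and the minute hand is at 6t degrees.
The smaller angle between them is 47 degrees when |30H - 5.5t| = 47 or |30H - 5.5t| = 313.
With H = 6, solve 30 x 6 - 5.5t = +/- target for each target:
  t = (30 x 6 - 47) / 5.5 = 24.18
  t = (30 x 6 + 47) / 5.5 = 41.27
  t = (30 x 6 - 313) / 5.5 = -24.18 (outside (0, 60))
  t = (30 x 6 + 313) / 5.5 = 89.64 (outside (0, 60))
Valid solutions in (0, 60): {24.18, 41.27} minutes.
The first occurrence is t = 24.18 minutes.
The hands form a 47-degree angle at 24.18 minutes past 6:00.

Final answer: 24.18 minutes past 6:00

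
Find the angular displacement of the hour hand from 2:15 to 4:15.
The hour hand moves 0.5 degrees per minute.
Time elapsed: 4:15 - 2:15 = 120 minutes
Angular displacement: 120 x 0.5 = 60 degrees

Final answer: 60 degrees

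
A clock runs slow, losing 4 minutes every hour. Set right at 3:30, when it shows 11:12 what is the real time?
For every 60 true minutes, the faulty clock advances 56 minutes, so 1 faulty-clock minute corresponds to 60/56 true minutes.
From 3:30 to 11:12 on the faulty dial is 462 minutes.
True elapsed: 462 x 60/56 = 495 minutes = 8 hours and 15 minutes.
True time: 3:30 + 8 hours and 15 minutes = 11:45.

Final answer: 11:45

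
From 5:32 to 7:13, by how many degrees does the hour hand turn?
The hour hand moves 0.5 degrees per minute.
Time elapsed: 7:13 - 5:32 = 101 minutes
Angular displacement: 101 x 0.5 = 50.5 degrees

Final answer: 50.5 degrees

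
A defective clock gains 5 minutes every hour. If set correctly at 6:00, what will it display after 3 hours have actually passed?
For every 60 true minutes, the faulty clock advances 60 + 5 = 65 minutes.
True elapsed: 3 hours = 180 minutes.
Faulty clock advances: 180 x 65/60 = 195 minutes (drift: 15 minutes ahead).
Shown time: 6:00 + 195 minutes = 9:15.

Final answer: 9:15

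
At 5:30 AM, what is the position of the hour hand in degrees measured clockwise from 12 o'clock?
The hour hand moves 30 degrees per hour and 0.5 degrees per minute.
At 5:30: (5) x 30 + 30 x 0.5 = 150 + 15 = 165 degrees

Final answer: 165 degrees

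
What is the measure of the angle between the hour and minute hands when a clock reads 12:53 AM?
Hour hand position: 0 x 30 + 53 x 0.5 = 26.5 degrees
Minute hand position: 53 x 6 = 318 degrees
Difference: |26.5 - 318| = 291.5 degrees
Since 291.5 > 180, the smaller angle is 360 - 291.5 = 68.5 degrees

Final answer: 68.5 degrees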